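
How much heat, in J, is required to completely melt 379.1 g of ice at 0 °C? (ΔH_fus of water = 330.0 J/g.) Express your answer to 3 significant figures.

q = 125000 J

q = m × ΔH_fus = 379.1 × 330.0 = 125100 J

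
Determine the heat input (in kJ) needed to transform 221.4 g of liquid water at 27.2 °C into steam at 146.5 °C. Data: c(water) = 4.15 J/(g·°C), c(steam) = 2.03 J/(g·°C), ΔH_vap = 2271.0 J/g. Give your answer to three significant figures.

q1 (heat water 27.2→100.0 °C): 221.4 × 4.15 × 72.8 = 66889 J
q2 (vaporize at 100 °C): 221.4 × 2271.0 = 502799 J
q3 (heat steam 100.0→146.5 °C): 221.4 × 2.03 × 46.5 = 20899 J
Total: 66889 + 502799 + 20899 = 590587 J = 591 kJ

q = 591 kJ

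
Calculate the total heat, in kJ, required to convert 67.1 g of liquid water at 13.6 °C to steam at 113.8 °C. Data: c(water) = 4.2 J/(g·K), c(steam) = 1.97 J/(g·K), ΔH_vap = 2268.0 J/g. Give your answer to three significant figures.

q = 178 kJ

q1 (heat water 13.6→100.0 °C): 67.1 × 4.2 × 86.4 = 24349 J
q2 (vaporize at 100 °C): 67.1 × 2268.0 = 152183 J
q3 (heat steam 100.0→113.8 °C): 67.1 × 1.97 × 13.8 = 1824 J
Total: 24349 + 152183 + 1824 = 178356 J = 178 kJ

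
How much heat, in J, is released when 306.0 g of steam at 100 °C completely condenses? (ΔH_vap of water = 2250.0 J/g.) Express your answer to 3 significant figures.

q = m × ΔH_vap = 306.0 × 2250.0 = 688500 J

q = 689000 J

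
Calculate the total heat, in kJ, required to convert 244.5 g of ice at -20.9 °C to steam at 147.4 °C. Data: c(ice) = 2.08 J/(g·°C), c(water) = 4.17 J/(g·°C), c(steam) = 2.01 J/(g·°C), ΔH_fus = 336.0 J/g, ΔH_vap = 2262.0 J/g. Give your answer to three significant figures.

q1 (heat ice -20.9→0.0 °C): 244.5 × 2.08 × 20.9 = 10629 J
q2 (melt at 0 °C): 244.5 × 336.0 = 82152 J
q3 (heat water 0.0→100.0 °C): 244.5 × 4.17 × 100.0 = 101957 J
q4 (vaporize at 100 °C): 244.5 × 2262.0 = 553059 J
q5 (heat steam 100.0→147.4 °C): 244.5 × 2.01 × 47.4 = 23294 J
Total: 10629 + 82152 + 101957 + 553059 + 23294 = 771091 J = 771 kJ

q = 771 kJ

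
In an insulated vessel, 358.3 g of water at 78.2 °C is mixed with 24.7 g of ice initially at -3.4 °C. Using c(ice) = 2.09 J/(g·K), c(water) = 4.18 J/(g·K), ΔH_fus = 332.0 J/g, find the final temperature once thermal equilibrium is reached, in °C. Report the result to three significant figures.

T_f = 67.9 °C

Heat to bring ice to 0 °C and melt it: q₁ = 24.7×2.09×3.4 + 24.7×332.0 = 8375.9 J
Heat the water can supply cooling to 0 °C: 358.3×4.18×78.2 = 117120 J > q₁, so all ice melts.
Energy balance: 358.3×4.18×(78.2 − T) = 8375.9 + 24.7×4.18×(T − 0)
1497.694(78.2 − T) = 8375.9 + 103.246 T
117120 − 8375.9 = 1600.940 T
T = 108744.1 / 1600.940 = 67.93 °C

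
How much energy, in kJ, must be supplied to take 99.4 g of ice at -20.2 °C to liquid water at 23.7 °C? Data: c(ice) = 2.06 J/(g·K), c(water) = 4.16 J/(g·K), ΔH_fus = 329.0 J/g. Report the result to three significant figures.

q1 (heat ice -20.2→0.0 °C): 99.4 × 2.06 × 20.2 = 4136 J
q2 (melt at 0 °C): 99.4 × 329.0 = 32703 J
q3 (heat water 0.0→23.7 °C): 99.4 × 4.16 × 23.7 = 9800 J
Total: 4136 + 32703 + 9800 = 46639 J = 46.6 kJ

q = 46.6 kJ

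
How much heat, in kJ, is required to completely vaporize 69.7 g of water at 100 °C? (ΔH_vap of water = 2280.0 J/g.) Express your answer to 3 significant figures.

q = m × ΔH_vap = 69.7 × 2280.0 = 158900 J = 159 kJ

q = 159 kJ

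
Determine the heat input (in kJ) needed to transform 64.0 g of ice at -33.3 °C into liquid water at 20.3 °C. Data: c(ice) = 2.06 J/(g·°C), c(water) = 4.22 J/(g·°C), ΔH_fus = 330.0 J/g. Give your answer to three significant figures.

q = 31.0 kJ

q1 (heat ice -33.3→0.0 °C): 64.0 × 2.06 × 33.3 = 4390 J
q2 (melt at 0 °C): 64.0 × 330.0 = 21120 J
q3 (heat water 0.0→20.3 °C): 64.0 × 4.22 × 20.3 = 5483 J
Total: 4390 + 21120 + 5483 = 30993 J = 31.0 kJ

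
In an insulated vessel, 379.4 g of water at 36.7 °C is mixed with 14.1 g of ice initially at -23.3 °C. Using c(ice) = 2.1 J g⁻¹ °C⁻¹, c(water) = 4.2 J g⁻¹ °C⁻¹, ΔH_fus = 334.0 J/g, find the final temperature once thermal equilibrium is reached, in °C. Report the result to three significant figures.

Heat to bring ice to 0 °C and melt it: q₁ = 14.1×2.1×23.3 + 14.1×334.0 = 5399.3 J
Heat the water can supply cooling to 0 °C: 379.4×4.2×36.7 = 58480.7 J > q₁, so all ice melts.
Energy balance: 379.4×4.2×(36.7 − T) = 5399.3 + 14.1×4.2×(T − 0)
1593.48(36.7 − T) = 5399.3 + 59.22 T
58480.7 − 5399.3 = 1652.70 T
T = 53081.4 / 1652.70 = 32.12 °C

T_f = 32.1 °C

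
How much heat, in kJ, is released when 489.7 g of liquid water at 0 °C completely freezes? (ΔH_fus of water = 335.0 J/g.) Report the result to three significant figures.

q = 164 kJ

q = m × ΔH_fus = 489.7 × 335.0 = 164000 J = 164 kJ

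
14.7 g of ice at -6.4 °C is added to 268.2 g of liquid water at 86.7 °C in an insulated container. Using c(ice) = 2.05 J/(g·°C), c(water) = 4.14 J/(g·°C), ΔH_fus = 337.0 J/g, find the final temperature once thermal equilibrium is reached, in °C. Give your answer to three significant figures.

T_f = 77.8 °C

Heat to bring ice to 0 °C and melt it: q₁ = 14.7×2.05×6.4 + 14.7×337.0 = 5146.8 J
Heat the water can supply cooling to 0 °C: 268.2×4.14×86.7 = 96267.2 J > q₁, so all ice melts.
Energy balance: 268.2×4.14×(86.7 − T) = 5146.8 + 14.7×4.14×(T − 0)
1110.348(86.7 − T) = 5146.8 + 60.858 T
96267.2 − 5146.8 = 1171.206 T
T = 91120.4 / 1171.206 = 77.80 °C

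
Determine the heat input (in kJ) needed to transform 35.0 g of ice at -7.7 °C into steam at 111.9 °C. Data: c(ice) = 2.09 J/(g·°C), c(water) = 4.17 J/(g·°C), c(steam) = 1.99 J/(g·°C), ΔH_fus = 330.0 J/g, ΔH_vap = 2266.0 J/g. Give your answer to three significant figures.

q1 (heat ice -7.7→0.0 °C): 35.0 × 2.09 × 7.7 = 563 J
q2 (melt at 0 °C): 35.0 × 330.0 = 11550 J
q3 (heat water 0.0→100.0 °C): 35.0 × 4.17 × 100.0 = 14595 J
q4 (vaporize at 100 °C): 35.0 × 2266.0 = 79310 J
q5 (heat steam 100.0→111.9 °C): 35.0 × 1.99 × 11.9 = 829 J
Total: 563 + 11550 + 14595 + 79310 + 829 = 106847 J = 107 kJ

q = 107 kJ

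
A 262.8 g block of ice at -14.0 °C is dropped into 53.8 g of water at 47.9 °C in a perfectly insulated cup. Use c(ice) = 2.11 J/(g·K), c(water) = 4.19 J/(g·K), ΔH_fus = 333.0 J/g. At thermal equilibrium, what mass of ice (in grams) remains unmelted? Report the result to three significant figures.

Heat to warm all ice to 0 °C: 262.8×2.11×14.0 = 7763.1 J
Heat released by water cooling to 0 °C: 53.8×4.19×47.9 = 10798 J
10798 J < 7763.1 + 262.8×333.0 = 95275.5 J, so not all ice melts; final T = 0 °C.
Heat left for melting: 10798 − 7763.1 = 3034.9 J
Mass melted = 3034.9 / 333.0 = 9.114 g
Ice remaining = 262.8 − 9.114 = 253.686 g

m_ice remaining = 254 g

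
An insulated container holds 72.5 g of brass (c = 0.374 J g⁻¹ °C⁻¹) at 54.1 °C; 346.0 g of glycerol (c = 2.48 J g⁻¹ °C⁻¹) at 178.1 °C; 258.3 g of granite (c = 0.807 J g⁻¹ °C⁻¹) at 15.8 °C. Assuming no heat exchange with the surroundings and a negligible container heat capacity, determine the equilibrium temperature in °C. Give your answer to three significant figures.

Σ mᵢcᵢ(T − Tᵢ) = 0  ⇒  T = Σ mᵢcᵢTᵢ / Σ mᵢcᵢ
Σ mᵢcᵢ = 72.5×0.374 + 346.0×2.48 + 258.3×0.807 = 1093.6431
Σ mᵢcᵢTᵢ = 27.115×54.1 + 858.08×178.1 + 208.4481×15.8 = 157580
T = 157580 / 1093.6431 = 144.1 °C

T_f = 144 °C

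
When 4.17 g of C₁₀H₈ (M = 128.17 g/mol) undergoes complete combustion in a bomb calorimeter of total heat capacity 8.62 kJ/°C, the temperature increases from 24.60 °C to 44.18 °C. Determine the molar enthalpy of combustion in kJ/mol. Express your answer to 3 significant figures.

ΔT = 44.18 − 24.60 = 19.58 °C
q_cal = C_cal × ΔT = 8.62 × 19.58 = 168.7796 kJ
n = 4.17 / 128.17 = 0.03253 mol
q_rxn = −q_cal = -168.7796 kJ
ΔH = -168.7796 / 0.03253 = -5188 kJ/mol

ΔH = -5190 kJ/mol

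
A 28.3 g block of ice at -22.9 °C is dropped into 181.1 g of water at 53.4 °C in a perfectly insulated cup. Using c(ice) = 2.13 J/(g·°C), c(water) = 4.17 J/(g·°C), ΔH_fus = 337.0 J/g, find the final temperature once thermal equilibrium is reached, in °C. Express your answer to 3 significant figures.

T_f = 33.7 °C

Heat to bring ice to 0 °C and melt it: q₁ = 28.3×2.13×22.9 + 28.3×337.0 = 10917 J
Heat the water can supply cooling to 0 °C: 181.1×4.17×53.4 = 40327.0 J > q₁, so all ice melts.
Energy balance: 181.1×4.17×(53.4 − T) = 10917 + 28.3×4.17×(T − 0)
755.187(53.4 − T) = 10917 + 118.011 T
40327.0 − 10917 = 873.198 T
T = 29410.0 / 873.198 = 33.68 °C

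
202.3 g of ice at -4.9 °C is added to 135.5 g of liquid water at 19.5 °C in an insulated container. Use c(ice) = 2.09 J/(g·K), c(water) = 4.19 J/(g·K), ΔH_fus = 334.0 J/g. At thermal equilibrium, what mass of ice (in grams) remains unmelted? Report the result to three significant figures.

m_ice remaining = 175 g

Heat to warm all ice to 0 °C: 202.3×2.09×4.9 = 2071.8 J
Heat released by water cooling to 0 °C: 135.5×4.19×19.5 = 11071 J
11071 J < 2071.8 + 202.3×334.0 = 69640.0 J, so not all ice melts; final T = 0 °C.
Heat left for melting: 11071 − 2071.8 = 8999.2 J
Mass melted = 8999.2 / 334.0 = 26.94 g
Ice remaining = 202.3 − 26.94 = 175.36 g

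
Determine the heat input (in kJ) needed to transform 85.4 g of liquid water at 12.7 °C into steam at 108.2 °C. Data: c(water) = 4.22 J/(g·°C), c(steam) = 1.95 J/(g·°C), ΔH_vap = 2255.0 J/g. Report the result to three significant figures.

q1 (heat water 12.7→100.0 °C): 85.4 × 4.22 × 87.3 = 31462 J
q2 (vaporize at 100 °C): 85.4 × 2255.0 = 192577 J
q3 (heat steam 100.0→108.2 °C): 85.4 × 1.95 × 8.2 = 1366 J
Total: 31462 + 192577 + 1366 = 225405 J = 225 kJ

q = 225 kJ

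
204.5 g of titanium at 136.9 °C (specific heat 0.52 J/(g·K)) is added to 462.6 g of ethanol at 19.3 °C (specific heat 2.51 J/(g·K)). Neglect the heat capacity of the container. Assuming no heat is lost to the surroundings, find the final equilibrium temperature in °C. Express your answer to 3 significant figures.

Heat lost by titanium = heat gained by ethanol.
(204.5)(0.52)(136.9 − T) = (462.6)(2.51)(T − 19.3)
106.34 (136.9 − T) = 1161.126 (T − 19.3)
14558 − 106.34 T = 1161.126 T − 22410
36968 = 1267.466 T
T = 29.17 °C

T_f = 29.2 °C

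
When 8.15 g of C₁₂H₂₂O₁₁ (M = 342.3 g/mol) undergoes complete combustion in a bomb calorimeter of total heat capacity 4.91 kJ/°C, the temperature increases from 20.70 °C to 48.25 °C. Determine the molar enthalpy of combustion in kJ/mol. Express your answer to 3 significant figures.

ΔH = -5680 kJ/mol

ΔT = 48.25 − 20.70 = 27.55 °C
q_cal = C_cal × ΔT = 4.91 × 27.55 = 135.2705 kJ
n = 8.15 / 342.3 = 0.02381 mol
q_rxn = −q_cal = -135.2705 kJ
ΔH = -135.2705 / 0.02381 = -5681 kJ/mol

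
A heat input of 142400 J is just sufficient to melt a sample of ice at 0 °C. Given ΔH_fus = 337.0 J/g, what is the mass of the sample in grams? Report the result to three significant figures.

m = q / ΔH_fus = 142400 J / 337.0 J/g = 423 g

m = 423 g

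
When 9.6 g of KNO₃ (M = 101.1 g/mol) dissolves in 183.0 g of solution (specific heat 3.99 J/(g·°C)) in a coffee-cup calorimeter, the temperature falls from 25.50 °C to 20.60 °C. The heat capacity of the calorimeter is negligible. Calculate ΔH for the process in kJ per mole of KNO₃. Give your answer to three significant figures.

|ΔT| = |20.60 − 25.50| = 4.90 °C
|q_surr| = (183.0 × 3.99) × 4.90 = 730.17 × 4.90 = 3578 J
n(KNO₃) = 9.6 / 101.1 = 0.09496 mol
Temperature fell, so q_rxn = +|q_surr| = 3.578 kJ
ΔH = q_rxn / n = 37.68 kJ/mol

ΔH = 37.7 kJ/mol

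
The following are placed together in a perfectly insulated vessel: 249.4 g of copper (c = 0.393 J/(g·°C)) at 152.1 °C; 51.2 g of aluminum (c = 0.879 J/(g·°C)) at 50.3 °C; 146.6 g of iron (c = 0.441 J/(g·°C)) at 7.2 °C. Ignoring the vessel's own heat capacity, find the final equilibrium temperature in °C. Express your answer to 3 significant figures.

T_f = 84.9 °C

Σ mᵢcᵢ(T − Tᵢ) = 0  ⇒  T = Σ mᵢcᵢTᵢ / Σ mᵢcᵢ
Σ mᵢcᵢ = 249.4×0.393 + 51.2×0.879 + 146.6×0.441 = 207.6696
Σ mᵢcᵢTᵢ = 98.0142×152.1 + 45.0048×50.3 + 64.6506×7.2 = 17637
T = 17637 / 207.6696 = 84.93 °C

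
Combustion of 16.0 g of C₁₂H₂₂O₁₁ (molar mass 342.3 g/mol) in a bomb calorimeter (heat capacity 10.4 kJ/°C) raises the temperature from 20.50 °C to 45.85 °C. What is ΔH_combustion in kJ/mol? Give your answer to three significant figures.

ΔH = -5640 kJ/mol

ΔT = 45.85 − 20.50 = 25.35 °C
q_cal = C_cal × ΔT = 10.4 × 25.35 = 263.64 kJ
n = 16.0 / 342.3 = 0.04674 mol
q_rxn = −q_cal = -263.64 kJ
ΔH = -263.64 / 0.04674 = -5641 kJ/mol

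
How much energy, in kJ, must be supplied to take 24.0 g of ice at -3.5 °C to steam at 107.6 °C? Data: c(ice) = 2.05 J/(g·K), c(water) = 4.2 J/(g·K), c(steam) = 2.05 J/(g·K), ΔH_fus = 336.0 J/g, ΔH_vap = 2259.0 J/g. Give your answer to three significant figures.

q1 (heat ice -3.5→0.0 °C): 24.0 × 2.05 × 3.5 = 172 J
q2 (melt at 0 °C): 24.0 × 336.0 = 8064 J
q3 (heat water 0.0→100.0 °C): 24.0 × 4.2 × 100.0 = 10080 J
q4 (vaporize at 100 °C): 24.0 × 2259.0 = 54216 J
q5 (heat steam 100.0→107.6 °C): 24.0 × 2.05 × 7.6 = 374 J
Total: 172 + 8064 + 10080 + 54216 + 374 = 72906 J = 72.9 kJ

q = 72.9 kJ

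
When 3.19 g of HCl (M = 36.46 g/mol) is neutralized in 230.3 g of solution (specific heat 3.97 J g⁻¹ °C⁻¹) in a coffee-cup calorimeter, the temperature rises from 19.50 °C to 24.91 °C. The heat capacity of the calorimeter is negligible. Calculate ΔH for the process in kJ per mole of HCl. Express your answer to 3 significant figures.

ΔH = -56.5 kJ/mol

|ΔT| = |24.91 − 19.50| = 5.41 °C
|q_surr| = (230.3 × 3.97) × 5.41 = 914.291 × 5.41 = 4946 J
n(HCl) = 3.19 / 36.46 = 0.08749 mol
Temperature rose, so q_rxn = −|q_surr| = -4.946 kJ
ΔH = q_rxn / n = -56.53 kJ/mol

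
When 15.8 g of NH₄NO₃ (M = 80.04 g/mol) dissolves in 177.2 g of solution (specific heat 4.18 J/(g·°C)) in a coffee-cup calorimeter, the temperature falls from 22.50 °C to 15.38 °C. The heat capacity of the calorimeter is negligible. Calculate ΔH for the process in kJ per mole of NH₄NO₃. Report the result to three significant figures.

|ΔT| = |15.38 − 22.50| = 7.12 °C
|q_surr| = (177.2 × 4.18) × 7.12 = 740.696 × 7.12 = 5274 J
n(NH₄NO₃) = 15.8 / 80.04 = 0.1974 mol
Temperature fell, so q_rxn = +|q_surr| = 5.274 kJ
ΔH = q_rxn / n = 26.72 kJ/mol

ΔH = 26.7 kJ/mol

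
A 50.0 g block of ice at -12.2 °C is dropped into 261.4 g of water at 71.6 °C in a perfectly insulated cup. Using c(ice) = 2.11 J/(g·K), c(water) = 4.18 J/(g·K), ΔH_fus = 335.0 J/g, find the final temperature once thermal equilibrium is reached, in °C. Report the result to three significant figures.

T_f = 46.2 °C

Heat to bring ice to 0 °C and melt it: q₁ = 50.0×2.11×12.2 + 50.0×335.0 = 18037 J
Heat the water can supply cooling to 0 °C: 261.4×4.18×71.6 = 78233.9 J > q₁, so all ice melts.
Energy balance: 261.4×4.18×(71.6 − T) = 18037 + 50.0×4.18×(T − 0)
1092.652(71.6 − T) = 18037 + 209 T
78233.9 − 18037 = 1301.652 T
T = 60196.9 / 1301.652 = 46.247 °C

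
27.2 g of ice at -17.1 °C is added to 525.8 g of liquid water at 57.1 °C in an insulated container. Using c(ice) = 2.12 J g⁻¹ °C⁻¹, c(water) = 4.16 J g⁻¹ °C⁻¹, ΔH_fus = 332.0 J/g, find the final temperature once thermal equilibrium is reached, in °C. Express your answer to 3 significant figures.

T_f = 49.9 °C

Heat to bring ice to 0 °C and melt it: q₁ = 27.2×2.12×17.1 + 27.2×332.0 = 10016 J
Heat the water can supply cooling to 0 °C: 525.8×4.16×57.1 = 124896 J > q₁, so all ice melts.
Energy balance: 525.8×4.16×(57.1 − T) = 10016 + 27.2×4.16×(T − 0)
2187.328(57.1 − T) = 10016 + 113.152 T
124896 − 10016 = 2300.480 T
T = 114880 / 2300.480 = 49.94 °C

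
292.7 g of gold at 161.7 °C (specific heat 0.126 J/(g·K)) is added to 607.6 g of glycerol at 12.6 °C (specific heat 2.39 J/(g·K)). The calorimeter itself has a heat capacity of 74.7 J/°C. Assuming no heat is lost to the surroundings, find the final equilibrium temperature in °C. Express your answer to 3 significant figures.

Heat lost by gold = heat gained by glycerol + calorimeter.
(292.7)(0.126)(161.7 − T) = [(607.6)(2.39) + 74.7](T − 12.6)
36.8802 (161.7 − T) = 1526.864 (T − 12.6)
5963.5 − 36.8802 T = 1526.864 T − 19238
25201.5 = 1563.7442 T
T = 16.12 °C

T_f = 16.1 °C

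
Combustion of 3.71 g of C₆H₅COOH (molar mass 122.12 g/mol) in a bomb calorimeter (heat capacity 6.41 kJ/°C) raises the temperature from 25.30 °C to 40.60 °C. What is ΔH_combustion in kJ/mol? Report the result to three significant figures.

ΔH = -3230 kJ/mol

ΔT = 40.60 − 25.30 = 15.30 °C
q_cal = C_cal × ΔT = 6.41 × 15.30 = 98.073 kJ
n = 3.71 / 122.12 = 0.03038 mol
q_rxn = −q_cal = -98.073 kJ
ΔH = -98.073 / 0.03038 = -3228 kJ/mol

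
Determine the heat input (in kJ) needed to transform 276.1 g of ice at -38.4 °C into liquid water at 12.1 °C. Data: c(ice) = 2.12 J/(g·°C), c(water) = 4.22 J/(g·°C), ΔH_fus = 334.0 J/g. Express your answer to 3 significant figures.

q = 129 kJ

q1 (heat ice -38.4→0.0 °C): 276.1 × 2.12 × 38.4 = 22477 J
q2 (melt at 0 °C): 276.1 × 334.0 = 92217 J
q3 (heat water 0.0→12.1 °C): 276.1 × 4.22 × 12.1 = 14098 J
Total: 22477 + 92217 + 14098 = 128792 J = 129 kJ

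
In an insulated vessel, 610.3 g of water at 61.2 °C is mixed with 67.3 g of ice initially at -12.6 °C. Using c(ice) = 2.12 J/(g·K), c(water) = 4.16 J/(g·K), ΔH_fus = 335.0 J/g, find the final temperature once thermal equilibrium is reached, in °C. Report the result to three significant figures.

Heat to bring ice to 0 °C and melt it: q₁ = 67.3×2.12×12.6 + 67.3×335.0 = 24343 J
Heat the water can supply cooling to 0 °C: 610.3×4.16×61.2 = 155377 J > q₁, so all ice melts.
Energy balance: 610.3×4.16×(61.2 − T) = 24343 + 67.3×4.16×(T − 0)
2538.848(61.2 − T) = 24343 + 279.968 T
155377 − 24343 = 2818.816 T
T = 131034 / 2818.816 = 46.49 °C

T_f = 46.5 °C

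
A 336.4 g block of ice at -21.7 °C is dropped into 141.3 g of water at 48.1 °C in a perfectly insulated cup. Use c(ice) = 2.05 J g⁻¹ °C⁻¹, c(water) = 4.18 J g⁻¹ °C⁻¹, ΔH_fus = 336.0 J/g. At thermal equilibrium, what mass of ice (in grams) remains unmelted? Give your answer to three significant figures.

Heat to warm all ice to 0 °C: 336.4×2.05×21.7 = 14965 J
Heat released by water cooling to 0 °C: 141.3×4.18×48.1 = 28409 J
28409 J < 14965 + 336.4×336.0 = 127995.4 J, so not all ice melts; final T = 0 °C.
Heat left for melting: 28409 − 14965 = 13444 J
Mass melted = 13444 / 336.0 = 40.01 g
Ice remaining = 336.4 − 40.01 = 296.39 g

m_ice remaining = 296 g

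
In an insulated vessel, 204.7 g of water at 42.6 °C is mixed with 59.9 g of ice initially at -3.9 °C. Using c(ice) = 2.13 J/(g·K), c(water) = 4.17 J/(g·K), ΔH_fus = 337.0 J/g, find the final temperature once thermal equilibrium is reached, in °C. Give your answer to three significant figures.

Heat to bring ice to 0 °C and melt it: q₁ = 59.9×2.13×3.9 + 59.9×337.0 = 20684 J
Heat the water can supply cooling to 0 °C: 204.7×4.17×42.6 = 36363.3 J > q₁, so all ice melts.
Energy balance: 204.7×4.17×(42.6 − T) = 20684 + 59.9×4.17×(T − 0)
853.599(42.6 − T) = 20684 + 249.783 T
36363.3 − 20684 = 1103.382 T
T = 15679.3 / 1103.382 = 14.21 °C

T_f = 14.2 °C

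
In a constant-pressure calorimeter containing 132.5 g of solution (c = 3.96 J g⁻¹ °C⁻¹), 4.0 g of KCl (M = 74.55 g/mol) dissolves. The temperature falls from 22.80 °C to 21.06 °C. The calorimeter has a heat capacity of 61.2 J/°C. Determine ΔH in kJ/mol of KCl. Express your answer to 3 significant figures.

|ΔT| = |21.06 − 22.80| = 1.74 °C
|q_surr| = (132.5 × 3.96 + 61.2) × 1.74 = 585.9 × 1.74 = 1019 J
n(KCl) = 4.0 / 74.55 = 0.05366 mol
Temperature fell, so q_rxn = +|q_surr| = 1.019 kJ
ΔH = q_rxn / n = 18.99 kJ/mol

ΔH = 19.0 kJ/mol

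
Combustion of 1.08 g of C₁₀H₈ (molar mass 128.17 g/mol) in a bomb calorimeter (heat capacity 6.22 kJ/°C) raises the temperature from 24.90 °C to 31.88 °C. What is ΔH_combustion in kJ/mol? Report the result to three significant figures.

ΔH = -5150 kJ/mol

ΔT = 31.88 − 24.90 = 6.98 °C
q_cal = C_cal × ΔT = 6.22 × 6.98 = 43.4156 kJ
n = 1.08 / 128.17 = 0.008426 mol
q_rxn = −q_cal = -43.4156 kJ
ΔH = -43.4156 / 0.008426 = -5153 kJ/mol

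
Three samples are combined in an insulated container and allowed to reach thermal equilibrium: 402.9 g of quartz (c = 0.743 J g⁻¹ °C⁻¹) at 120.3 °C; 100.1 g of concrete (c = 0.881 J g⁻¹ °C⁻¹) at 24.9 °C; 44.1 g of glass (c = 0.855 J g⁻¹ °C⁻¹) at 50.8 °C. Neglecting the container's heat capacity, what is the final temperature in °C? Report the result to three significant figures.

Σ mᵢcᵢ(T − Tᵢ) = 0  ⇒  T = Σ mᵢcᵢTᵢ / Σ mᵢcᵢ
Σ mᵢcᵢ = 402.9×0.743 + 100.1×0.881 + 44.1×0.855 = 425.2483
Σ mᵢcᵢTᵢ = 299.3547×120.3 + 88.1881×24.9 + 37.7055×50.8 = 40124
T = 40124 / 425.2483 = 94.35 °C

T_f = 94.4 °C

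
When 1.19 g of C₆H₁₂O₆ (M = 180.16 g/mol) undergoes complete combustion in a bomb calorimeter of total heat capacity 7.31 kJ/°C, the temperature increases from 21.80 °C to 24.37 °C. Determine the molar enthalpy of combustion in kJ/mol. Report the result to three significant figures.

ΔT = 24.37 − 21.80 = 2.57 °C
q_cal = C_cal × ΔT = 7.31 × 2.57 = 18.7867 kJ
n = 1.19 / 180.16 = 0.006605 mol
q_rxn = −q_cal = -18.7867 kJ
ΔH = -18.7867 / 0.006605 = -2844 kJ/mol

ΔH = -2840 kJ/mol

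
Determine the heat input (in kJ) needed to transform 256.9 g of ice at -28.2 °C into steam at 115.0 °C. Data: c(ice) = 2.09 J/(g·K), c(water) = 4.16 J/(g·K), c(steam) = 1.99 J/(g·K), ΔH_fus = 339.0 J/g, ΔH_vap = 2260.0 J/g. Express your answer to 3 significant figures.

q1 (heat ice -28.2→0.0 °C): 256.9 × 2.09 × 28.2 = 15141 J
q2 (melt at 0 °C): 256.9 × 339.0 = 87089 J
q3 (heat water 0.0→100.0 °C): 256.9 × 4.16 × 100.0 = 106870 J
q4 (vaporize at 100 °C): 256.9 × 2260.0 = 580594 J
q5 (heat steam 100.0→115.0 °C): 256.9 × 1.99 × 15.0 = 7668 J
Total: 15141 + 87089 + 106870 + 580594 + 7668 = 797362 J = 797 kJ

q = 797 kJ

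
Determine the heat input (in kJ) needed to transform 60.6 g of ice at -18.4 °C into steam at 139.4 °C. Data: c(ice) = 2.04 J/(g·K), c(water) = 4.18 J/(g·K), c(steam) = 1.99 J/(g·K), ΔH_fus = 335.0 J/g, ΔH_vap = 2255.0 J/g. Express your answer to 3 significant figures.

q = 189 kJ

q1 (heat ice -18.4→0.0 °C): 60.6 × 2.04 × 18.4 = 2275 J
q2 (melt at 0 °C): 60.6 × 335.0 = 20301 J
q3 (heat water 0.0→100.0 °C): 60.6 × 4.18 × 100.0 = 25331 J
q4 (vaporize at 100 °C): 60.6 × 2255.0 = 136653 J
q5 (heat steam 100.0→139.4 °C): 60.6 × 1.99 × 39.4 = 4751 J
Total: 2275 + 20301 + 25331 + 136653 + 4751 = 189311 J = 189 kJ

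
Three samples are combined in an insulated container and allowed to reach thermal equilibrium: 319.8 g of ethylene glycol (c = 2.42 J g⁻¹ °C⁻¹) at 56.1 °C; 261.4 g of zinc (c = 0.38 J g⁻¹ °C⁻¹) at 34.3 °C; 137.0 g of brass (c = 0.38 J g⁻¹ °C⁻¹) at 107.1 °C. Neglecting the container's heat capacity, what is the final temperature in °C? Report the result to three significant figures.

Σ mᵢcᵢ(T − Tᵢ) = 0  ⇒  T = Σ mᵢcᵢTᵢ / Σ mᵢcᵢ
Σ mᵢcᵢ = 319.8×2.42 + 261.4×0.38 + 137.0×0.38 = 925.308
Σ mᵢcᵢTᵢ = 773.916×56.1 + 99.332×34.3 + 52.06×107.1 = 52399
T = 52399 / 925.308 = 56.63 °C

T_f = 56.6 °C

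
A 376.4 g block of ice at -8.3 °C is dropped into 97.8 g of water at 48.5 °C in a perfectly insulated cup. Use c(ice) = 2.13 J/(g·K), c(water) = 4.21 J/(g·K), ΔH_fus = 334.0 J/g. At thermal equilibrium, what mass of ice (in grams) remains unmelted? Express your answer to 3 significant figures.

Heat to warm all ice to 0 °C: 376.4×2.13×8.3 = 6654.4 J
Heat released by water cooling to 0 °C: 97.8×4.21×48.5 = 19969 J
19969 J < 6654.4 + 376.4×334.0 = 132372.0 J, so not all ice melts; final T = 0 °C.
Heat left for melting: 19969 − 6654.4 = 13314.6 J
Mass melted = 13314.6 / 334.0 = 39.86 g
Ice remaining = 376.4 − 39.86 = 336.54 g

m_ice remaining = 337 g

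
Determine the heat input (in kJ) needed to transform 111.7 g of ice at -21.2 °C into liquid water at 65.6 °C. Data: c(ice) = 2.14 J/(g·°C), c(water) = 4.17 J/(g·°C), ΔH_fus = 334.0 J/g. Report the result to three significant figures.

q1 (heat ice -21.2→0.0 °C): 111.7 × 2.14 × 21.2 = 5068 J
q2 (melt at 0 °C): 111.7 × 334.0 = 37308 J
q3 (heat water 0.0→65.6 °C): 111.7 × 4.17 × 65.6 = 30556 J
Total: 5068 + 37308 + 30556 = 72932 J = 72.9 kJ

q = 72.9 kJ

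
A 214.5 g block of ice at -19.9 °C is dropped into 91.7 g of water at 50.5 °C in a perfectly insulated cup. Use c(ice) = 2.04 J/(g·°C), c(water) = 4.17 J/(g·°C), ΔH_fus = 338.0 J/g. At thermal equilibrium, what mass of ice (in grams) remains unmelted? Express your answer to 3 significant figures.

Heat to warm all ice to 0 °C: 214.5×2.04×19.9 = 8707.8 J
Heat released by water cooling to 0 °C: 91.7×4.17×50.5 = 19311 J
19311 J < 8707.8 + 214.5×338.0 = 81208.8 J, so not all ice melts; final T = 0 °C.
Heat left for melting: 19311 − 8707.8 = 10603.2 J
Mass melted = 10603.2 / 338.0 = 31.37 g
Ice remaining = 214.5 − 31.37 = 183.13 g

m_ice remaining = 183 g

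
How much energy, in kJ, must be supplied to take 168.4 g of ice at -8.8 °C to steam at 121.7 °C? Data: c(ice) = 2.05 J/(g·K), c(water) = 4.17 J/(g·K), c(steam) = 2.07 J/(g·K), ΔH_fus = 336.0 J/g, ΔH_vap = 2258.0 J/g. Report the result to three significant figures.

q = 518 kJ

q1 (heat ice -8.8→0.0 °C): 168.4 × 2.05 × 8.8 = 3038 J
q2 (melt at 0 °C): 168.4 × 336.0 = 56582 J
q3 (heat water 0.0→100.0 °C): 168.4 × 4.17 × 100.0 = 70223 J
q4 (vaporize at 100 °C): 168.4 × 2258.0 = 380247 J
q5 (heat steam 100.0→121.7 °C): 168.4 × 2.07 × 21.7 = 7564 J
Total: 3038 + 56582 + 70223 + 380247 + 7564 = 517654 J = 518 kJ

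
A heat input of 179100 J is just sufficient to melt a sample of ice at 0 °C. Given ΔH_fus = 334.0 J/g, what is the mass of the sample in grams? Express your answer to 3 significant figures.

m = 536 g

m = q / ΔH_fus = 179100 J / 334.0 J/g = 536 g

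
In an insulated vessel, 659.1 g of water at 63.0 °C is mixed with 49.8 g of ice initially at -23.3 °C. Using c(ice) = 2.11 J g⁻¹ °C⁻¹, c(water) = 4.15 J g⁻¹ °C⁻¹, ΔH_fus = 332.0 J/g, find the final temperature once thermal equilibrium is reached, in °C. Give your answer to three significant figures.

T_f = 52.1 °C

Heat to bring ice to 0 °C and melt it: q₁ = 49.8×2.11×23.3 + 49.8×332.0 = 18982 J
Heat the water can supply cooling to 0 °C: 659.1×4.15×63.0 = 172322 J > q₁, so all ice melts.
Energy balance: 659.1×4.15×(63.0 − T) = 18982 + 49.8×4.15×(T − 0)
2735.265(63.0 − T) = 18982 + 206.67 T
172322 − 18982 = 2941.935 T
T = 153340 / 2941.935 = 52.12 °C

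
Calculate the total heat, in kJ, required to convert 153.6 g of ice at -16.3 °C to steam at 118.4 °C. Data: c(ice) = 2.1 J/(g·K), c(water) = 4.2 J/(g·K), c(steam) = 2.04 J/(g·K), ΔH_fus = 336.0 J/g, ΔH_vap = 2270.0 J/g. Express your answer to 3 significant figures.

q1 (heat ice -16.3→0.0 °C): 153.6 × 2.1 × 16.3 = 5258 J
q2 (melt at 0 °C): 153.6 × 336.0 = 51610 J
q3 (heat water 0.0→100.0 °C): 153.6 × 4.2 × 100.0 = 64512 J
q4 (vaporize at 100 °C): 153.6 × 2270.0 = 348672 J
q5 (heat steam 100.0→118.4 °C): 153.6 × 2.04 × 18.4 = 5766 J
Total: 5258 + 51610 + 64512 + 348672 + 5766 = 475818 J = 476 kJ

q = 476 kJ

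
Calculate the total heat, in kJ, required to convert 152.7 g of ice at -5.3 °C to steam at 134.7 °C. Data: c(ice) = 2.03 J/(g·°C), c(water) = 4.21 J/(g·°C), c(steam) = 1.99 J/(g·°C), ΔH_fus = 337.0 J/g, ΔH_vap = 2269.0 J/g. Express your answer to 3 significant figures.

q = 474 kJ

q1 (heat ice -5.3→0.0 °C): 152.7 × 2.03 × 5.3 = 1643 J
q2 (melt at 0 °C): 152.7 × 337.0 = 51460 J
q3 (heat water 0.0→100.0 °C): 152.7 × 4.21 × 100.0 = 64287 J
q4 (vaporize at 100 °C): 152.7 × 2269.0 = 346476 J
q5 (heat steam 100.0→134.7 °C): 152.7 × 1.99 × 34.7 = 10544 J
Total: 1643 + 51460 + 64287 + 346476 + 10544 = 474410 J = 474 kJ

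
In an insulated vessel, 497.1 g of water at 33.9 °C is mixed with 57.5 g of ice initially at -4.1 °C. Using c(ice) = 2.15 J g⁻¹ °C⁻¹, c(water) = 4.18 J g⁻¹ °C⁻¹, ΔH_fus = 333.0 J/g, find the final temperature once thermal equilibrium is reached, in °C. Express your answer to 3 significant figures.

T_f = 21.9 °C

Heat to bring ice to 0 °C and melt it: q₁ = 57.5×2.15×4.1 + 57.5×333.0 = 19654 J
Heat the water can supply cooling to 0 °C: 497.1×4.18×33.9 = 70440.1 J > q₁, so all ice melts.
Energy balance: 497.1×4.18×(33.9 − T) = 19654 + 57.5×4.18×(T − 0)
2077.878(33.9 − T) = 19654 + 240.35 T
70440.1 − 19654 = 2318.228 T
T = 50786.1 / 2318.228 = 21.91 °C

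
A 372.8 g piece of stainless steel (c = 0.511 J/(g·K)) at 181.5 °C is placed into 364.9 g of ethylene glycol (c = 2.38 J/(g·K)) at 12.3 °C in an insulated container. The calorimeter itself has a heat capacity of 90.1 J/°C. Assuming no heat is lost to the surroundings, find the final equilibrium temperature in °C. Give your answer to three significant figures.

Heat lost by stainless steel = heat gained by ethylene glycol + calorimeter.
(372.8)(0.511)(181.5 − T) = [(364.9)(2.38) + 90.1](T − 12.3)
190.5008 (181.5 − T) = 958.562 (T − 12.3)
34576 − 190.5008 T = 958.562 T − 11790
46366 = 1149.0628 T
T = 40.35 °C

T_f = 40.4 °C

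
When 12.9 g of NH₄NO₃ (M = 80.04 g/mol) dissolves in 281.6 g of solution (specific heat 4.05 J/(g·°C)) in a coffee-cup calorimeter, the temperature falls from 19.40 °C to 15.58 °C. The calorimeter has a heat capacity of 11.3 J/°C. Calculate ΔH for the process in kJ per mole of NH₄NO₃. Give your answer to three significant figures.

ΔH = 27.3 kJ/mol

|ΔT| = |15.58 − 19.40| = 3.82 °C
|q_surr| = (281.6 × 4.05 + 11.3) × 3.82 = 1151.78 × 3.82 = 4400 J
n(NH₄NO₃) = 12.9 / 80.04 = 0.1612 mol
Temperature fell, so q_rxn = +|q_surr| = 4.400 kJ
ΔH = q_rxn / n = 27.30 kJ/mol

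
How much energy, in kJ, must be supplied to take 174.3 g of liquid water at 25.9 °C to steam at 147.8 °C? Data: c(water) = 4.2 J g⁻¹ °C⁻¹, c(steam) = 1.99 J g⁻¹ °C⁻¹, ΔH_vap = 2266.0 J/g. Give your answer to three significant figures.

q = 466 kJ

q1 (heat water 25.9→100.0 °C): 174.3 × 4.2 × 74.1 = 54246 J
q2 (vaporize at 100 °C): 174.3 × 2266.0 = 394964 J
q3 (heat steam 100.0→147.8 °C): 174.3 × 1.99 × 47.8 = 16580 J
Total: 54246 + 394964 + 16580 = 465790 J = 466 kJ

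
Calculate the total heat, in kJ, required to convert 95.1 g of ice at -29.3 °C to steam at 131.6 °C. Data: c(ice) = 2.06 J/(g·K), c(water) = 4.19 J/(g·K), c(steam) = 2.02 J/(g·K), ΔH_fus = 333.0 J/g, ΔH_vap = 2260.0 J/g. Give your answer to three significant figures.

q1 (heat ice -29.3→0.0 °C): 95.1 × 2.06 × 29.3 = 5740 J
q2 (melt at 0 °C): 95.1 × 333.0 = 31668 J
q3 (heat water 0.0→100.0 °C): 95.1 × 4.19 × 100.0 = 39847 J
q4 (vaporize at 100 °C): 95.1 × 2260.0 = 214926 J
q5 (heat steam 100.0→131.6 °C): 95.1 × 2.02 × 31.6 = 6070 J
Total: 5740 + 31668 + 39847 + 214926 + 6070 = 298251 J = 298 kJ

q = 298 kJ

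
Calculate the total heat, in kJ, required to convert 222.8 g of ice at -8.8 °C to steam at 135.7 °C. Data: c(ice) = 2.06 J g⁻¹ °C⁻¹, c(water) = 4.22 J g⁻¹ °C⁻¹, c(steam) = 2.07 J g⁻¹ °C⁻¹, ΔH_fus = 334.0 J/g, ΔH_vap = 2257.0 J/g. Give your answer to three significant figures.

q1 (heat ice -8.8→0.0 °C): 222.8 × 2.06 × 8.8 = 4039 J
q2 (melt at 0 °C): 222.8 × 334.0 = 74415 J
q3 (heat water 0.0→100.0 °C): 222.8 × 4.22 × 100.0 = 94022 J
q4 (vaporize at 100 °C): 222.8 × 2257.0 = 502860 J
q5 (heat steam 100.0→135.7 °C): 222.8 × 2.07 × 35.7 = 16465 J
Total: 4039 + 74415 + 94022 + 502860 + 16465 = 691801 J = 692 kJ

q = 692 kJ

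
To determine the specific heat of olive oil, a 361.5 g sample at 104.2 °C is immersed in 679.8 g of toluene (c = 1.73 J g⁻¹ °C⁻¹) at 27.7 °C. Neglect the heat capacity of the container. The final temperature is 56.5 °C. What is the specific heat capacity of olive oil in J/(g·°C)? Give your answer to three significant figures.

q_gained = (679.8 × 1.73) × (56.5 − 27.7) = 33870 J
q_lost = 361.5 × c × (104.2 − 56.5) = 17243.55 c
Set equal: c = 33870 / 17243.55 = 1.96 J/(g·°C)

c = 1.96 J/(g·°C)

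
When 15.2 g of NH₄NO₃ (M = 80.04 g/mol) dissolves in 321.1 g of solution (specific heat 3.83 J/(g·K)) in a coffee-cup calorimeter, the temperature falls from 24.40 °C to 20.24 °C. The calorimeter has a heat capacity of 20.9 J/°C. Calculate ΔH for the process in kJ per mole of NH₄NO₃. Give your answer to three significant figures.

ΔH = 27.4 kJ/mol

|ΔT| = |20.24 − 24.40| = 4.16 °C
|q_surr| = (321.1 × 3.83 + 20.9) × 4.16 = 1250.713 × 4.16 = 5203 J
n(NH₄NO₃) = 15.2 / 80.04 = 0.1899 mol
Temperature fell, so q_rxn = +|q_surr| = 5.203 kJ
ΔH = q_rxn / n = 27.40 kJ/mol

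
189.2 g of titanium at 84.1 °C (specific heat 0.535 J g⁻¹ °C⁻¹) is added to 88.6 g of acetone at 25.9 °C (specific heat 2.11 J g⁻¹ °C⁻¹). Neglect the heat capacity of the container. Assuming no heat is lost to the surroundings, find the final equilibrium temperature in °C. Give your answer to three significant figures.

Heat lost by titanium = heat gained by acetone.
(189.2)(0.535)(84.1 − T) = (88.6)(2.11)(T − 25.9)
101.222 (84.1 − T) = 186.946 (T − 25.9)
8512.8 − 101.222 T = 186.946 T − 4841.9
13354.7 = 288.168 T
T = 46.34 °C

T_f = 46.3 °C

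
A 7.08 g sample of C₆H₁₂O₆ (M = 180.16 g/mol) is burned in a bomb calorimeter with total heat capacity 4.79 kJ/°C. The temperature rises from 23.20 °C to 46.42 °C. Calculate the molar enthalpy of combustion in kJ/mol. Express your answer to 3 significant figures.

ΔT = 46.42 − 23.20 = 23.22 °C
q_cal = C_cal × ΔT = 4.79 × 23.22 = 111.2238 kJ
n = 7.08 / 180.16 = 0.03930 mol
q_rxn = −q_cal = -111.2238 kJ
ΔH = -111.2238 / 0.03930 = -2830 kJ/mol

ΔH = -2830 kJ/mol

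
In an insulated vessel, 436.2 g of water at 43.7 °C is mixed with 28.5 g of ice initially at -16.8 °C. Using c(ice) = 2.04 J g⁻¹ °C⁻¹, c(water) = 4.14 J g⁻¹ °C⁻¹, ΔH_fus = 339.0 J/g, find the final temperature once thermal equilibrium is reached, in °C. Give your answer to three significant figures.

Heat to bring ice to 0 °C and melt it: q₁ = 28.5×2.04×16.8 + 28.5×339.0 = 10638 J
Heat the water can supply cooling to 0 °C: 436.2×4.14×43.7 = 78916.4 J > q₁, so all ice melts.
Energy balance: 436.2×4.14×(43.7 − T) = 10638 + 28.5×4.14×(T − 0)
1805.868(43.7 − T) = 10638 + 117.99 T
78916.4 − 10638 = 1923.858 T
T = 68278.4 / 1923.858 = 35.49 °C

T_f = 35.5 °C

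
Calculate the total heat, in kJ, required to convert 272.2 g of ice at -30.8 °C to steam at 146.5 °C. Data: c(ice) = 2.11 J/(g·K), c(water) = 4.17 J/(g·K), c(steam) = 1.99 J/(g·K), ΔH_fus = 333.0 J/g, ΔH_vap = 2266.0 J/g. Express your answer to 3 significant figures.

q = 864 kJ

q1 (heat ice -30.8→0.0 °C): 272.2 × 2.11 × 30.8 = 17690 J
q2 (melt at 0 °C): 272.2 × 333.0 = 90643 J
q3 (heat water 0.0→100.0 °C): 272.2 × 4.17 × 100.0 = 113507 J
q4 (vaporize at 100 °C): 272.2 × 2266.0 = 616805 J
q5 (heat steam 100.0→146.5 °C): 272.2 × 1.99 × 46.5 = 25188 J
Total: 17690 + 90643 + 113507 + 616805 + 25188 = 863833 J = 864 kJ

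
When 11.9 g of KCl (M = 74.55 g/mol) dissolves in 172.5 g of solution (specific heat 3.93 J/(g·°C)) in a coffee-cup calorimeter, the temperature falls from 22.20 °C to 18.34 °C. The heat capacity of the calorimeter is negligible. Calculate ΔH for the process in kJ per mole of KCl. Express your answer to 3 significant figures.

ΔH = 16.4 kJ/mol

|ΔT| = |18.34 − 22.20| = 3.86 °C
|q_surr| = (172.5 × 3.93) × 3.86 = 677.925 × 3.86 = 2617 J
n(KCl) = 11.9 / 74.55 = 0.1596 mol
Temperature fell, so q_rxn = +|q_surr| = 2.617 kJ
ΔH = q_rxn / n = 16.40 kJ/mol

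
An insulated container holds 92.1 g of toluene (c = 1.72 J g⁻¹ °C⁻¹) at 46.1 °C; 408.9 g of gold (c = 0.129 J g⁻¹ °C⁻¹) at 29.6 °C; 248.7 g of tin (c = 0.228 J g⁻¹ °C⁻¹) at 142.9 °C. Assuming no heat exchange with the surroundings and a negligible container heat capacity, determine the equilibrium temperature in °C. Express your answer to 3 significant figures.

Σ mᵢcᵢ(T − Tᵢ) = 0  ⇒  T = Σ mᵢcᵢTᵢ / Σ mᵢcᵢ
Σ mᵢcᵢ = 92.1×1.72 + 408.9×0.129 + 248.7×0.228 = 267.8637
Σ mᵢcᵢTᵢ = 158.412×46.1 + 52.7481×29.6 + 56.7036×142.9 = 16967
T = 16967 / 267.8637 = 63.34 °C

T_f = 63.3 °C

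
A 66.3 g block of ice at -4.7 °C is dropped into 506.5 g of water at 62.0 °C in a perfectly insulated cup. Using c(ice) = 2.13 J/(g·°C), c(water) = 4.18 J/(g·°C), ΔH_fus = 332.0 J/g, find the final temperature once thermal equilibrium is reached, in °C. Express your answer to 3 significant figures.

T_f = 45.4 °C

Heat to bring ice to 0 °C and melt it: q₁ = 66.3×2.13×4.7 + 66.3×332.0 = 22675 J
Heat the water can supply cooling to 0 °C: 506.5×4.18×62.0 = 131265 J > q₁, so all ice melts.
Energy balance: 506.5×4.18×(62.0 − T) = 22675 + 66.3×4.18×(T − 0)
2117.17(62.0 − T) = 22675 + 277.134 T
131265 − 22675 = 2394.304 T
T = 108590 / 2394.304 = 45.35 °C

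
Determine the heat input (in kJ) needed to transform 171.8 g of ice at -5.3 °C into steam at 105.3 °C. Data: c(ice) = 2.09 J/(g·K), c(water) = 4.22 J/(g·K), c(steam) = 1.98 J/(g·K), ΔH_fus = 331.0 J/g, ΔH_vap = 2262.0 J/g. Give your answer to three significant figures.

q1 (heat ice -5.3→0.0 °C): 171.8 × 2.09 × 5.3 = 1903 J
q2 (melt at 0 °C): 171.8 × 331.0 = 56866 J
q3 (heat water 0.0→100.0 °C): 171.8 × 4.22 × 100.0 = 72500 J
q4 (vaporize at 100 °C): 171.8 × 2262.0 = 388612 J
q5 (heat steam 100.0→105.3 °C): 171.8 × 1.98 × 5.3 = 1803 J
Total: 1903 + 56866 + 72500 + 388612 + 1803 = 521684 J = 522 kJ

q = 522 kJ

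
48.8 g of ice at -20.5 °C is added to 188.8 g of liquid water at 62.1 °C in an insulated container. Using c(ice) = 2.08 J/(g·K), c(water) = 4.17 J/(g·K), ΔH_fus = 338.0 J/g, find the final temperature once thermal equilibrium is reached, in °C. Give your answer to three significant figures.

Heat to bring ice to 0 °C and melt it: q₁ = 48.8×2.08×20.5 + 48.8×338.0 = 18575 J
Heat the water can supply cooling to 0 °C: 188.8×4.17×62.1 = 48891.1 J > q₁, so all ice melts.
Energy balance: 188.8×4.17×(62.1 − T) = 18575 + 48.8×4.17×(T − 0)
787.296(62.1 − T) = 18575 + 203.496 T
48891.1 − 18575 = 990.792 T
T = 30316.1 / 990.792 = 30.60 °C

T_f = 30.6 °C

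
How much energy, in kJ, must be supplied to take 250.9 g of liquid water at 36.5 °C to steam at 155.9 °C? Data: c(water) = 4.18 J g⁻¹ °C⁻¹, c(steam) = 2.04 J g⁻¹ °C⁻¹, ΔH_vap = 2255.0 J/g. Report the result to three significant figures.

q1 (heat water 36.5→100.0 °C): 250.9 × 4.18 × 63.5 = 66596 J
q2 (vaporize at 100 °C): 250.9 × 2255.0 = 565780 J
q3 (heat steam 100.0→155.9 °C): 250.9 × 2.04 × 55.9 = 28612 J
Total: 66596 + 565780 + 28612 = 660988 J = 661 kJ

q = 661 kJ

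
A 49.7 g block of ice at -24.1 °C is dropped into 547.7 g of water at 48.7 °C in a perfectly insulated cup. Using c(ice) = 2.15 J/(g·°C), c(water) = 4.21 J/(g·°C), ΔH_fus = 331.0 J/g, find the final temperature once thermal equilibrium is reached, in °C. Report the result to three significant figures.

Heat to bring ice to 0 °C and melt it: q₁ = 49.7×2.15×24.1 + 49.7×331.0 = 19026 J
Heat the water can supply cooling to 0 °C: 547.7×4.21×48.7 = 112293 J > q₁, so all ice melts.
Energy balance: 547.7×4.21×(48.7 − T) = 19026 + 49.7×4.21×(T − 0)
2305.817(48.7 − T) = 19026 + 209.237 T
112293 − 19026 = 2515.054 T
T = 93267 / 2515.054 = 37.08 °C

T_f = 37.1 °C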